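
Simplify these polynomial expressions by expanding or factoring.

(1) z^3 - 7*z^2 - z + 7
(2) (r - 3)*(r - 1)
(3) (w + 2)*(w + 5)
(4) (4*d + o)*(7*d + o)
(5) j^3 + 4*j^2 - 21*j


(1) = (z - 7)*(z - 1)*(z + 1)
(2) = r^2 - 4*r + 3
(3) = w^2 + 7*w + 10
(4) = 28*d^2 + 11*d*o + o^2
(5) = j*(j - 3)*(j + 7)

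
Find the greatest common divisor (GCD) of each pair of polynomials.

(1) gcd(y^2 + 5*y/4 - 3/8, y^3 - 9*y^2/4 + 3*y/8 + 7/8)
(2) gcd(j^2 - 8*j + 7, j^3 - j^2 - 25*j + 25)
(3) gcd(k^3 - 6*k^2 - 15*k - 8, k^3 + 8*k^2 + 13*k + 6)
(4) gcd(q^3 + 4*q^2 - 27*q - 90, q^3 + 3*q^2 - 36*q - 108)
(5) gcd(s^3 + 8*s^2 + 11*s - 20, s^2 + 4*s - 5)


(1) = gcd((y - 1/4)*(y + 3/2), (y - 7/4)*(y - 1)*(y + 1/2)) = 1
(2) = gcd((j - 7)*(j - 1), (j - 5)*(j - 1)*(j + 5)) = j - 1
(3) = gcd((k - 8)*(k + 1)^2, (k + 1)^2*(k + 6)) = k^2 + 2*k + 1
(4) = gcd((q - 5)*(q + 3)*(q + 6), (q - 6)*(q + 3)*(q + 6)) = q^2 + 9*q + 18
(5) = gcd((s - 1)*(s + 4)*(s + 5), (s - 1)*(s + 5)) = s^2 + 4*s - 5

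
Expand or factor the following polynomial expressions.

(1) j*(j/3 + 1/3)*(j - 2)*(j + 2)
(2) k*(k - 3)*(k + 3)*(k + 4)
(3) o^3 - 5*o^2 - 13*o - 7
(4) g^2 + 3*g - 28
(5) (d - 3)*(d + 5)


(1) = j^4/3 + j^3/3 - 4*j^2/3 - 4*j/3
(2) = k^4 + 4*k^3 - 9*k^2 - 36*k
(3) = (o - 7)*(o + 1)^2
(4) = (g - 4)*(g + 7)
(5) = d^2 + 2*d - 15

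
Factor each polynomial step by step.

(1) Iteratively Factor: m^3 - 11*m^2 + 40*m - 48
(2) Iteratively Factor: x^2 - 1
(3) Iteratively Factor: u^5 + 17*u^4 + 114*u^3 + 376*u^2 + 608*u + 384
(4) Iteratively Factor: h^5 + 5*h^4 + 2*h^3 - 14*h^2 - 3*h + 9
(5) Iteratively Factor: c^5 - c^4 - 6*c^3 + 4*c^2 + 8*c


(1) = (m - 3)*(m^2 - 8*m + 16) = (m - 4)*(m - 3)*(m - 4)
(2) = (x - 1)*(x + 1)
(3) = (u + 4)*(u^4 + 13*u^3 + 62*u^2 + 128*u + 96) = (u + 4)^2*(u^3 + 9*u^2 + 26*u + 24) = (u + 2)*(u + 4)^2*(u^2 + 7*u + 12) = (u + 2)*(u + 3)*(u + 4)^2*(u + 4)
(4) = (h + 3)*(h^4 + 2*h^3 - 4*h^2 - 2*h + 3) = (h - 1)*(h + 3)*(h^3 + 3*h^2 - h - 3) = (h - 1)*(h + 1)*(h + 3)*(h^2 + 2*h - 3) = (h - 1)*(h + 1)*(h + 3)^2*(h - 1)
(5) = (c)*(c^4 - c^3 - 6*c^2 + 4*c + 8) = c*(c + 1)*(c^3 - 2*c^2 - 4*c + 8) = c*(c + 1)*(c + 2)*(c^2 - 4*c + 4) = c*(c - 2)*(c + 1)*(c + 2)*(c - 2)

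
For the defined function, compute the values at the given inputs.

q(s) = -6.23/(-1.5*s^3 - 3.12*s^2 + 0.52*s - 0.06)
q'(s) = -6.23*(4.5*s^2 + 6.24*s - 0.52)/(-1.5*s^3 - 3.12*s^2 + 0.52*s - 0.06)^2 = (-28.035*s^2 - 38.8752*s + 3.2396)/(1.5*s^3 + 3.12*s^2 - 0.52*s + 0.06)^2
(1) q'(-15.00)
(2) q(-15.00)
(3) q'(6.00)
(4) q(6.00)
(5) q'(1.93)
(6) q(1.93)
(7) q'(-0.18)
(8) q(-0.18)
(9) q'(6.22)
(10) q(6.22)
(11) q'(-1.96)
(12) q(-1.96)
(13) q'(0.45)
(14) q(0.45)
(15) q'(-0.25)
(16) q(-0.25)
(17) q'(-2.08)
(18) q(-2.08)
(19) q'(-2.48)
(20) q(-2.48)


(1) = -0.00
(2) = -0.00
(3) = -0.01
(4) = 0.01
(5) = -0.38
(6) = 0.29
(7) = 154.23
(8) = 25.33
(9) = -0.01
(10) = 0.01
(11) = -9.01
(12) = 3.52
(13) = -56.40
(14) = 10.48
(15) = 85.72
(16) = 17.23
(17) = -28.54
(18) = 5.46
(19) = -13.28
(20) = -2.66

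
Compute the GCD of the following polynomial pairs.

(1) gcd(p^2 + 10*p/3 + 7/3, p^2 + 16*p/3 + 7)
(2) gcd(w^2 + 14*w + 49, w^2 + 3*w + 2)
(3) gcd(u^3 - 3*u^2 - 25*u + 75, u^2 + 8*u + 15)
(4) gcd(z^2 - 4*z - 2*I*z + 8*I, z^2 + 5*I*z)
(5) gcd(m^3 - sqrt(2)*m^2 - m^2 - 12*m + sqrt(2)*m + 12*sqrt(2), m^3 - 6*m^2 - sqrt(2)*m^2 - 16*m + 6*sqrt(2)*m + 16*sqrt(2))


(1) = p + 7/3
(2) = gcd((w + 7)^2, (w + 1)*(w + 2)) = 1
(3) = u + 5
(4) = 1
(5) = m - sqrt(2)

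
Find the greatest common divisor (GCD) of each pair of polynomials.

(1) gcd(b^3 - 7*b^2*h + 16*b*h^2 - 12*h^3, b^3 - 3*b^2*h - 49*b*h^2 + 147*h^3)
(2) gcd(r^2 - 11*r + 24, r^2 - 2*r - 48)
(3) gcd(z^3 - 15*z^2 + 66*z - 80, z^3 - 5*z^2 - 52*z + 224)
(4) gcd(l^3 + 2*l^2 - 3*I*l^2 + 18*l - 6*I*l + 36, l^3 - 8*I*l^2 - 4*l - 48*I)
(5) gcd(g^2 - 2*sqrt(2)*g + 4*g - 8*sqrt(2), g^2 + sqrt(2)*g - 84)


(1) = gcd((b - 3*h)*(b - 2*h)^2, (b - 7*h)*(b - 3*h)*(b + 7*h)) = b - 3*h
(2) = gcd((r - 8)*(r - 3), (r - 8)*(r + 6)) = r - 8
(3) = z - 8
(4) = l - 6*I
(5) = gcd((g + 4)*(g - 2*sqrt(2)), (g - 6*sqrt(2))*(g + 7*sqrt(2))) = 1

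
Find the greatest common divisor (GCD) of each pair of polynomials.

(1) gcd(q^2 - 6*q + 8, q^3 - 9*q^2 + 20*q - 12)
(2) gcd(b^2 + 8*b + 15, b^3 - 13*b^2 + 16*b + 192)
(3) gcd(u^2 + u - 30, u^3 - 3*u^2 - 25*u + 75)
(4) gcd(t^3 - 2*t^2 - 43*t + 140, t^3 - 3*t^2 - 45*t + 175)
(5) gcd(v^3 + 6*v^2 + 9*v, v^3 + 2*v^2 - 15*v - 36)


(1) = gcd((q - 4)*(q - 2), (q - 6)*(q - 2)*(q - 1)) = q - 2
(2) = gcd((b + 3)*(b + 5), (b - 8)^2*(b + 3)) = b + 3
(3) = gcd((u - 5)*(u + 6), (u - 5)*(u - 3)*(u + 5)) = u - 5
(4) = t^2 + 2*t - 35
(5) = v^2 + 6*v + 9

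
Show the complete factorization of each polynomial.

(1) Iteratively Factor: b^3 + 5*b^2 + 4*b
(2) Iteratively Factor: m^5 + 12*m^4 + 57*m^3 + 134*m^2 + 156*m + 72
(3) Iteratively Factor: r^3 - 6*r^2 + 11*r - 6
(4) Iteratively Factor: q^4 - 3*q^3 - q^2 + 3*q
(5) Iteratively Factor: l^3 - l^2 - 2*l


(1) = (b + 4)*(b^2 + b) = (b + 1)*(b + 4)*(b)
(2) = (m + 3)*(m^4 + 9*m^3 + 30*m^2 + 44*m + 24) = (m + 3)^2*(m^3 + 6*m^2 + 12*m + 8) = (m + 2)*(m + 3)^2*(m^2 + 4*m + 4) = (m + 2)^2*(m + 3)^2*(m + 2)
(3) = (r - 3)*(r^2 - 3*r + 2) = (r - 3)*(r - 2)*(r - 1)
(4) = (q - 1)*(q^3 - 2*q^2 - 3*q) = (q - 3)*(q - 1)*(q^2 + q) = q*(q - 3)*(q - 1)*(q + 1)
(5) = (l + 1)*(l^2 - 2*l) = (l - 2)*(l + 1)*(l)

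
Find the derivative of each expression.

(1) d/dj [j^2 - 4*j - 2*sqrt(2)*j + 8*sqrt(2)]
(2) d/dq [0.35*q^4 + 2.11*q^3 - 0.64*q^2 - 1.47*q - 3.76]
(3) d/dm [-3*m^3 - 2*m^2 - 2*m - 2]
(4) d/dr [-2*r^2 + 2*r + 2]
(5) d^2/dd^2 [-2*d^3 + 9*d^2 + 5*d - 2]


(1) = 2*j - 4 - 2*sqrt(2)
(2) = 1.4*q^3 + 6.33*q^2 - 1.28*q - 1.47
(3) = -9*m^2 - 4*m - 2
(4) = 2 - 4*r
(5) = 18 - 12*d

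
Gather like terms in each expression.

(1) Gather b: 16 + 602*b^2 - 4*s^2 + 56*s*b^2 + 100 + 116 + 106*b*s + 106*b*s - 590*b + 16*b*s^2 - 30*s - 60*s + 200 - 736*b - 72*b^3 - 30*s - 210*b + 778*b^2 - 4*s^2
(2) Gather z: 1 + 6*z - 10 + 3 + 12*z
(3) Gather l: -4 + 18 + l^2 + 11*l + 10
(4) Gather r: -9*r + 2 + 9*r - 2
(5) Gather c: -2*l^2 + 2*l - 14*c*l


(1) = -72*b^3 + b^2*(56*s + 1380) + b*(16*s^2 + 212*s - 1536) - 8*s^2 - 120*s + 432
(2) = 18*z - 6
(3) = l^2 + 11*l + 24
(4) = 0
(5) = -14*c*l - 2*l^2 + 2*l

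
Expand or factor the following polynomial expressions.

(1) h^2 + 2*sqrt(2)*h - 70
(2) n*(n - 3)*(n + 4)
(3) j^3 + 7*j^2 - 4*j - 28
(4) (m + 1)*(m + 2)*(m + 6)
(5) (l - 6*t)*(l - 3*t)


(1) = (h - 5*sqrt(2))*(h + 7*sqrt(2))
(2) = n^3 + n^2 - 12*n
(3) = (j - 2)*(j + 2)*(j + 7)
(4) = m^3 + 9*m^2 + 20*m + 12
(5) = l^2 - 9*l*t + 18*t^2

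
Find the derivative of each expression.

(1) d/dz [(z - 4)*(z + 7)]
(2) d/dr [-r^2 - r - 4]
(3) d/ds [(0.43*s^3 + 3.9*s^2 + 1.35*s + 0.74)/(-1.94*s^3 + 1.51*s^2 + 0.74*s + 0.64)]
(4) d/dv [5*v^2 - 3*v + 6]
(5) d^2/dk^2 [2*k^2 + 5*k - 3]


(1) = 2*z + 3
(2) = -2*r - 1
(3) = (8.2153*s^4 + 5.8744*s^3 + 5.9799*s^2 + 2.7572*s + 0.3164)/(3.7636*s^6 - 5.8588*s^5 - 0.5911*s^4 - 0.2484*s^3 + 2.4804*s^2 + 0.9472*s + 0.4096)
(4) = 10*v - 3
(5) = 4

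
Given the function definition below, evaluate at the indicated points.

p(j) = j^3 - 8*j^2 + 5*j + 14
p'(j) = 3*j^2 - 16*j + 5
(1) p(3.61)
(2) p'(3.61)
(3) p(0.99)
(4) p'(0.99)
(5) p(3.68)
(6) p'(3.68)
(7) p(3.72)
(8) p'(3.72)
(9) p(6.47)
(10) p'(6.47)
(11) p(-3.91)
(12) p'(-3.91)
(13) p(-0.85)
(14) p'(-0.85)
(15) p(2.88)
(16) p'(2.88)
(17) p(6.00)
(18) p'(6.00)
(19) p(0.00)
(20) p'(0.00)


(1) = -25.16
(2) = -13.66
(3) = 12.08
(4) = -7.90
(5) = -26.10
(6) = -13.25
(7) = -26.63
(8) = -13.00
(9) = -17.70
(10) = 27.06
(11) = -187.63
(12) = 113.42
(13) = 3.36
(14) = 20.77
(15) = -14.07
(16) = -16.20
(17) = -28.00
(18) = 17.00
(19) = 14.00
(20) = 5.00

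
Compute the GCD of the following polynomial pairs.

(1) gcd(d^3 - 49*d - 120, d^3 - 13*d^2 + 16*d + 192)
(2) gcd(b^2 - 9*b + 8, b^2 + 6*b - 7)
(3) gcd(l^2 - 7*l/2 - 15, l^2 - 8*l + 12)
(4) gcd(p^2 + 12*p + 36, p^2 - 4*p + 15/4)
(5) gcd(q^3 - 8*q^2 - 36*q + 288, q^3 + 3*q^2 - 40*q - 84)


(1) = d^2 - 5*d - 24
(2) = gcd((b - 8)*(b - 1), (b - 1)*(b + 7)) = b - 1
(3) = l - 6
(4) = gcd((p + 6)^2, (p - 5/2)*(p - 3/2)) = 1
(5) = q - 6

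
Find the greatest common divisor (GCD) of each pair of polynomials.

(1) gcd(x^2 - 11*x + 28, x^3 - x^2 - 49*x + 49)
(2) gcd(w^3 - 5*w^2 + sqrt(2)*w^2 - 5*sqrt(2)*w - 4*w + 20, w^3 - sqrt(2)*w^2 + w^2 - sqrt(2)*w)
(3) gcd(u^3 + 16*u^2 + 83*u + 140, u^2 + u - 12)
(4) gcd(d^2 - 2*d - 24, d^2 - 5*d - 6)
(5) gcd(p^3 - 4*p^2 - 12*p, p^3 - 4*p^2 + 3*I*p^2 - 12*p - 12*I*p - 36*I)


(1) = gcd((x - 7)*(x - 4), (x - 7)*(x - 1)*(x + 7)) = x - 7
(2) = gcd((w - 5)*(w - sqrt(2))*(w + 2*sqrt(2)), w*(w + 1)*(w - sqrt(2))) = w - sqrt(2)
(3) = u + 4
(4) = gcd((d - 6)*(d + 4), (d - 6)*(d + 1)) = d - 6
(5) = gcd(p*(p - 6)*(p + 2), (p - 6)*(p + 2)*(p + 3*I)) = p^2 - 4*p - 12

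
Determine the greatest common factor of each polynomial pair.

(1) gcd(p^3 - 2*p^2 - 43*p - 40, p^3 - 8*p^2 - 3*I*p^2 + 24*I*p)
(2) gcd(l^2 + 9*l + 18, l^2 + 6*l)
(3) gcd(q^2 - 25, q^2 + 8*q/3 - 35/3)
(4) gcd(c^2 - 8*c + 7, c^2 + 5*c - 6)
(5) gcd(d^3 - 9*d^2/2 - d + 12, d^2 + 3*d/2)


(1) = gcd((p - 8)*(p + 1)*(p + 5), p*(p - 8)*(p - 3*I)) = p - 8
(2) = gcd((l + 3)*(l + 6), l*(l + 6)) = l + 6
(3) = gcd((q - 5)*(q + 5), (q - 7/3)*(q + 5)) = q + 5
(4) = gcd((c - 7)*(c - 1), (c - 1)*(c + 6)) = c - 1
(5) = d + 3/2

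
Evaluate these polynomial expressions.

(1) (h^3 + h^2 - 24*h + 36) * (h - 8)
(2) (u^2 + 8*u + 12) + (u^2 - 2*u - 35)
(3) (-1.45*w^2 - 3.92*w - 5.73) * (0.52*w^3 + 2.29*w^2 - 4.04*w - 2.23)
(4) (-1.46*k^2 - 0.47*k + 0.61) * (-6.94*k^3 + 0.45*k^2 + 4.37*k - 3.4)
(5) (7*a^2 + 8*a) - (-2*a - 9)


(1) = h^4 - 7*h^3 - 32*h^2 + 228*h - 288
(2) = 2*u^2 + 6*u - 23
(3) = -0.754*w^5 - 5.3589*w^4 - 6.0984*w^3 + 5.9486*w^2 + 31.8908*w + 12.7779
(4) = 10.1324*k^5 + 2.6048*k^4 - 10.8251*k^3 + 3.1846*k^2 + 4.2637*k - 2.074
(5) = 7*a^2 + 10*a + 9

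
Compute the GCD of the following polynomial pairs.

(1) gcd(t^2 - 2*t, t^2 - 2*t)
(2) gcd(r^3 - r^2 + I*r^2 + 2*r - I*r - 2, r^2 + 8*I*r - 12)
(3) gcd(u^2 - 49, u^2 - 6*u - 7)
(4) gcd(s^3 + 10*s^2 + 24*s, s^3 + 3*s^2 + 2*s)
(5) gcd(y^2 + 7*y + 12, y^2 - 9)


(1) = gcd(t*(t - 2), t*(t - 2)) = t^2 - 2*t
(2) = r + 2*I
(3) = gcd((u - 7)*(u + 7), (u - 7)*(u + 1)) = u - 7
(4) = gcd(s*(s + 4)*(s + 6), s*(s + 1)*(s + 2)) = s
(5) = gcd((y + 3)*(y + 4), (y - 3)*(y + 3)) = y + 3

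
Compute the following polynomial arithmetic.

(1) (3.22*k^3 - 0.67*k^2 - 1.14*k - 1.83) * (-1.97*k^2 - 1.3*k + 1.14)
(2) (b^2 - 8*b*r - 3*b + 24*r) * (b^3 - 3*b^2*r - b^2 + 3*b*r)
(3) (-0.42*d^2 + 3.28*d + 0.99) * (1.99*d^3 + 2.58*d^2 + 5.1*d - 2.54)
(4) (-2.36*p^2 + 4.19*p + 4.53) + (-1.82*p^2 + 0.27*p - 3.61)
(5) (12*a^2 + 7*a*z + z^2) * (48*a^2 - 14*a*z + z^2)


(1) = -6.3434*k^5 - 2.8661*k^4 + 6.7876*k^3 + 4.3233*k^2 + 1.0794*k - 2.0862
(2) = b^5 - 11*b^4*r - 4*b^4 + 24*b^3*r^2 + 44*b^3*r + 3*b^3 - 96*b^2*r^2 - 33*b^2*r + 72*b*r^2
(3) = -0.8358*d^5 + 5.4436*d^4 + 8.2905*d^3 + 20.349*d^2 - 3.2822*d - 2.5146
(4) = -4.18*p^2 + 4.46*p + 0.92
(5) = 576*a^4 + 168*a^3*z - 38*a^2*z^2 - 7*a*z^3 + z^4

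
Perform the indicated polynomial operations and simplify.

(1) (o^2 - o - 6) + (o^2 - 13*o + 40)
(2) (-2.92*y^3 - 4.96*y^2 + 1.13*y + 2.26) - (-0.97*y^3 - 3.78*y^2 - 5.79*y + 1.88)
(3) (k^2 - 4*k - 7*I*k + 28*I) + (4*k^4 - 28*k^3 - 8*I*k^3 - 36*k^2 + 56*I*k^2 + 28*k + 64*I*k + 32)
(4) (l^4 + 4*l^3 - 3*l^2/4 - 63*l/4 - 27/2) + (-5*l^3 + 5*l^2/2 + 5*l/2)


(1) = 2*o^2 - 14*o + 34
(2) = -1.95*y^3 - 1.18*y^2 + 6.92*y + 0.38
(3) = 4*k^4 - 28*k^3 - 8*I*k^3 - 35*k^2 + 56*I*k^2 + 24*k + 57*I*k + 32 + 28*I
(4) = l^4 - l^3 + 7*l^2/4 - 53*l/4 - 27/2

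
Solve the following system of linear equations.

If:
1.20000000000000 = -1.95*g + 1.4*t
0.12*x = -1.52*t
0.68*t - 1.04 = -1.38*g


Then:
g = 0.20
t = 1.13
x = -14.32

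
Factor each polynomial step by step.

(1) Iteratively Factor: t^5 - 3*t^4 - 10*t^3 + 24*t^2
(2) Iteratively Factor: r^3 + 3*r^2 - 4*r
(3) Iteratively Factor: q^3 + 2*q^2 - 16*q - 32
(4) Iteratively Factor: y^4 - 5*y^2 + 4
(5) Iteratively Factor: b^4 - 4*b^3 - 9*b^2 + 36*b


(1) = (t)*(t^4 - 3*t^3 - 10*t^2 + 24*t) = t^2*(t^3 - 3*t^2 - 10*t + 24) = t^2*(t - 4)*(t^2 + t - 6) = t^2*(t - 4)*(t + 3)*(t - 2)
(2) = (r + 4)*(r^2 - r) = r*(r + 4)*(r - 1)
(3) = (q + 4)*(q^2 - 2*q - 8) = (q - 4)*(q + 4)*(q + 2)
(4) = (y + 1)*(y^3 - y^2 - 4*y + 4) = (y - 2)*(y + 1)*(y^2 + y - 2) = (y - 2)*(y - 1)*(y + 1)*(y + 2)
(5) = (b)*(b^3 - 4*b^2 - 9*b + 36) = b*(b - 4)*(b^2 - 9) = b*(b - 4)*(b - 3)*(b + 3)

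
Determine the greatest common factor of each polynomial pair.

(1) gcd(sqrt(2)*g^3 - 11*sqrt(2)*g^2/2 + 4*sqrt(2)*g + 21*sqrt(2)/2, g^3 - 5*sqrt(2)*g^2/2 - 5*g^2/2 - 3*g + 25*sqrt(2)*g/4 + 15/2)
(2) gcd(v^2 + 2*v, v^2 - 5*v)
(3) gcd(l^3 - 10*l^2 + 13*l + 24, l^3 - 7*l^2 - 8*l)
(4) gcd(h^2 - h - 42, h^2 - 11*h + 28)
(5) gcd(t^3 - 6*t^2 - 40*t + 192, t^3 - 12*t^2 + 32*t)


(1) = gcd((g - 7/2)*(g - 3)*(sqrt(2)*g + sqrt(2)), (g - 5/2)*(g - 3*sqrt(2))*(g + sqrt(2)/2)) = 1
(2) = v
(3) = gcd((l - 8)*(l - 3)*(l + 1), l*(l - 8)*(l + 1)) = l^2 - 7*l - 8
(4) = h - 7
(5) = gcd((t - 8)*(t - 4)*(t + 6), t*(t - 8)*(t - 4)) = t^2 - 12*t + 32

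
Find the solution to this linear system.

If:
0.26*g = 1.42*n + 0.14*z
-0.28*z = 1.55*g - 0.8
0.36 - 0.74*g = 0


Then:
g = 0.49
n = 0.07
z = 0.16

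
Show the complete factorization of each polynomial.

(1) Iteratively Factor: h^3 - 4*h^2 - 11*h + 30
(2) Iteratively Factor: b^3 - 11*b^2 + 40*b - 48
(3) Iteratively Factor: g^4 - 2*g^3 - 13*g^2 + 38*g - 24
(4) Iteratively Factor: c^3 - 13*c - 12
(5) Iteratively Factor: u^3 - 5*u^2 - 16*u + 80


(1) = (h - 5)*(h^2 + h - 6) = (h - 5)*(h + 3)*(h - 2)
(2) = (b - 3)*(b^2 - 8*b + 16) = (b - 4)*(b - 3)*(b - 4)
(3) = (g - 3)*(g^3 + g^2 - 10*g + 8) = (g - 3)*(g - 2)*(g^2 + 3*g - 4) = (g - 3)*(g - 2)*(g + 4)*(g - 1)
(4) = (c + 3)*(c^2 - 3*c - 4) = (c + 1)*(c + 3)*(c - 4)
(5) = (u + 4)*(u^2 - 9*u + 20) = (u - 5)*(u + 4)*(u - 4)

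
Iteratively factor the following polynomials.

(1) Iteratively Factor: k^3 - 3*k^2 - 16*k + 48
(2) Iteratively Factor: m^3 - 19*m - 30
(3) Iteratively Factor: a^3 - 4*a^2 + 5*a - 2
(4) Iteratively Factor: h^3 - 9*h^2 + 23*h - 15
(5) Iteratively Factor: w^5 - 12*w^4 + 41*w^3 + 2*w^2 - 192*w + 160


(1) = (k - 4)*(k^2 + k - 12) = (k - 4)*(k + 4)*(k - 3)
(2) = (m + 2)*(m^2 - 2*m - 15) = (m - 5)*(m + 2)*(m + 3)
(3) = (a - 1)*(a^2 - 3*a + 2) = (a - 2)*(a - 1)*(a - 1)
(4) = (h - 5)*(h^2 - 4*h + 3) = (h - 5)*(h - 3)*(h - 1)
(5) = (w - 5)*(w^4 - 7*w^3 + 6*w^2 + 32*w - 32) = (w - 5)*(w - 4)*(w^3 - 3*w^2 - 6*w + 8) = (w - 5)*(w - 4)*(w + 2)*(w^2 - 5*w + 4) = (w - 5)*(w - 4)^2*(w + 2)*(w - 1)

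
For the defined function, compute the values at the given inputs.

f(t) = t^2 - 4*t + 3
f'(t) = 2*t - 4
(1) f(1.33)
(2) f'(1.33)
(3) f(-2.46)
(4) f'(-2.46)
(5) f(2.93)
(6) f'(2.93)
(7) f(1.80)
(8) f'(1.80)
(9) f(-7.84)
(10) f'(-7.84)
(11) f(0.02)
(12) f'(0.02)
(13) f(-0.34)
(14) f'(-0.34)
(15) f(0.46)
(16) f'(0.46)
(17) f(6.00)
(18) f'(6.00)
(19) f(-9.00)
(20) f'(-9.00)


(1) = -0.55
(2) = -1.34
(3) = 18.89
(4) = -8.92
(5) = -0.14
(6) = 1.86
(7) = -0.96
(8) = -0.40
(9) = 95.83
(10) = -19.68
(11) = 2.92
(12) = -3.96
(13) = 4.48
(14) = -4.68
(15) = 1.37
(16) = -3.08
(17) = 15.00
(18) = 8.00
(19) = 120.00
(20) = -22.00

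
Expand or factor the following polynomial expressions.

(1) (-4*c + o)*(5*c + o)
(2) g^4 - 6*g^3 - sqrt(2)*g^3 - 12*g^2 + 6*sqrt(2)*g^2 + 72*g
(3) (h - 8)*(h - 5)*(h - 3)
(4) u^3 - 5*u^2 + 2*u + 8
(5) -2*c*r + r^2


(1) = -20*c^2 + c*o + o^2
(2) = g*(g - 6)*(g - 3*sqrt(2))*(g + 2*sqrt(2))
(3) = h^3 - 16*h^2 + 79*h - 120
(4) = (u - 4)*(u - 2)*(u + 1)
(5) = r*(-2*c + r)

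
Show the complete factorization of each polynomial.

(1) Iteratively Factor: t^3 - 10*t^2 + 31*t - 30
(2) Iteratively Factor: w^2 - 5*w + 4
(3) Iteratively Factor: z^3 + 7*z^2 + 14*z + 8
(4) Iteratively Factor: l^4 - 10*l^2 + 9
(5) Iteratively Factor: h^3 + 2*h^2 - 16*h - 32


(1) = (t - 5)*(t^2 - 5*t + 6) = (t - 5)*(t - 2)*(t - 3)
(2) = (w - 1)*(w - 4)
(3) = (z + 1)*(z^2 + 6*z + 8) = (z + 1)*(z + 2)*(z + 4)
(4) = (l - 1)*(l^3 + l^2 - 9*l - 9) = (l - 3)*(l - 1)*(l^2 + 4*l + 3) = (l - 3)*(l - 1)*(l + 3)*(l + 1)
(5) = (h - 4)*(h^2 + 6*h + 8) = (h - 4)*(h + 4)*(h + 2)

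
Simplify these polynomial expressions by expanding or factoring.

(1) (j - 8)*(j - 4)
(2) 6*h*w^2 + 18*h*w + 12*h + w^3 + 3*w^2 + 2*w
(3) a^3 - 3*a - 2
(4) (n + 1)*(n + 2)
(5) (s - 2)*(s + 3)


(1) = j^2 - 12*j + 32
(2) = (6*h + w)*(w + 1)*(w + 2)
(3) = (a - 2)*(a + 1)^2
(4) = n^2 + 3*n + 2
(5) = s^2 + s - 6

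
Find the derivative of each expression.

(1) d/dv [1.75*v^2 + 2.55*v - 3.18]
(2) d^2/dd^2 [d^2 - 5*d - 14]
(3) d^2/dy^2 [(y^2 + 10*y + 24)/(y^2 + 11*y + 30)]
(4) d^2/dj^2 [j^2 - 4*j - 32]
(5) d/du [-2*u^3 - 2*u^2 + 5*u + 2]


(1) = 3.5*v + 2.55
(2) = 2
(3) = -2/(y^3 + 15*y^2 + 75*y + 125)
(4) = 2
(5) = -6*u^2 - 4*u + 5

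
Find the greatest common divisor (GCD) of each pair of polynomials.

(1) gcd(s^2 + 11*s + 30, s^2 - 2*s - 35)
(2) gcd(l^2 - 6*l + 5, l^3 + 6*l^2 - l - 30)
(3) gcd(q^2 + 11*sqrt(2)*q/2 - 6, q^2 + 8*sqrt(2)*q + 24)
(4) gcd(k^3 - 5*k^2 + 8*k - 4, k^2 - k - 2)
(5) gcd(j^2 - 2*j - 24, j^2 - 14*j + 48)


(1) = gcd((s + 5)*(s + 6), (s - 7)*(s + 5)) = s + 5
(2) = gcd((l - 5)*(l - 1), (l - 2)*(l + 3)*(l + 5)) = 1
(3) = gcd((q - sqrt(2)/2)*(q + 6*sqrt(2)), (q + 2*sqrt(2))*(q + 6*sqrt(2))) = q + 6*sqrt(2)
(4) = k - 2
(5) = j - 6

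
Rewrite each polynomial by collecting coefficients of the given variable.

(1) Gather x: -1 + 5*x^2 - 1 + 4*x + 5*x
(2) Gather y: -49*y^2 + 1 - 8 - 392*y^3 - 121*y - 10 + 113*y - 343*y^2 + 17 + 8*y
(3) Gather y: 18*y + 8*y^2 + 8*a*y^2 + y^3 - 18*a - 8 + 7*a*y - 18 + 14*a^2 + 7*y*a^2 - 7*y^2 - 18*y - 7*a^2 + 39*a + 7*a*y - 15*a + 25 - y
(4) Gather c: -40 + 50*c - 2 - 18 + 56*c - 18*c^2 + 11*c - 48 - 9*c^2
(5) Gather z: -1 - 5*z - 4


(1) = 5*x^2 + 9*x - 2
(2) = -392*y^3 - 392*y^2
(3) = 7*a^2 + 6*a + y^3 + y^2*(8*a + 1) + y*(7*a^2 + 14*a - 1) - 1
(4) = -27*c^2 + 117*c - 108
(5) = -5*z - 5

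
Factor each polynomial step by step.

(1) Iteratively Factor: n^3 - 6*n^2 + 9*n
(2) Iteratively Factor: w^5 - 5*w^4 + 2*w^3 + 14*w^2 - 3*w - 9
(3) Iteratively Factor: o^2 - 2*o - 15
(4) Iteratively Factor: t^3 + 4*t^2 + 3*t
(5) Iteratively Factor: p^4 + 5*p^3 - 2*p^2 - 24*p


(1) = (n - 3)*(n^2 - 3*n) = (n - 3)^2*(n)
(2) = (w + 1)*(w^4 - 6*w^3 + 8*w^2 + 6*w - 9) = (w - 3)*(w + 1)*(w^3 - 3*w^2 - w + 3) = (w - 3)^2*(w + 1)*(w^2 - 1) = (w - 3)^2*(w - 1)*(w + 1)*(w + 1)
(3) = (o + 3)*(o - 5)
(4) = (t)*(t^2 + 4*t + 3) = t*(t + 1)*(t + 3)
(5) = (p)*(p^3 + 5*p^2 - 2*p - 24) = p*(p + 3)*(p^2 + 2*p - 8) = p*(p - 2)*(p + 3)*(p + 4)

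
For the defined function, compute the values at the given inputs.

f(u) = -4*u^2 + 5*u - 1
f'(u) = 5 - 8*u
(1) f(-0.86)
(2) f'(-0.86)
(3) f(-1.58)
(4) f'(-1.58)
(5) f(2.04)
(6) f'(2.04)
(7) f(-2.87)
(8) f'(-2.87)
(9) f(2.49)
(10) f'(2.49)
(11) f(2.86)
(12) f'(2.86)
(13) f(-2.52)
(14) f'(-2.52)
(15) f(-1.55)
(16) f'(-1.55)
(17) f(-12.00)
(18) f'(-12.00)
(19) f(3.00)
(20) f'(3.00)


(1) = -8.26
(2) = 11.88
(3) = -18.89
(4) = 17.64
(5) = -7.45
(6) = -11.32
(7) = -48.30
(8) = 27.96
(9) = -13.35
(10) = -14.92
(11) = -19.42
(12) = -17.88
(13) = -39.00
(14) = 25.16
(15) = -18.36
(16) = 17.40
(17) = -637.00
(18) = 101.00
(19) = -22.00
(20) = -19.00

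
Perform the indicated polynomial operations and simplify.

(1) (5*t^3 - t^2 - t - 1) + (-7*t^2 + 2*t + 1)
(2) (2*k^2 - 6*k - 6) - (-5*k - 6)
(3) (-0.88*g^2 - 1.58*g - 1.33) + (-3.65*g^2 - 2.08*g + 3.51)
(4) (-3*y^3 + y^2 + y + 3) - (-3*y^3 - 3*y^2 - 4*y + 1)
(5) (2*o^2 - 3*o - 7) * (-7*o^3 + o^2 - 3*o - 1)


(1) = 5*t^3 - 8*t^2 + t
(2) = 2*k^2 - k
(3) = -4.53*g^2 - 3.66*g + 2.18
(4) = 4*y^2 + 5*y + 2
(5) = -14*o^5 + 23*o^4 + 40*o^3 + 24*o + 7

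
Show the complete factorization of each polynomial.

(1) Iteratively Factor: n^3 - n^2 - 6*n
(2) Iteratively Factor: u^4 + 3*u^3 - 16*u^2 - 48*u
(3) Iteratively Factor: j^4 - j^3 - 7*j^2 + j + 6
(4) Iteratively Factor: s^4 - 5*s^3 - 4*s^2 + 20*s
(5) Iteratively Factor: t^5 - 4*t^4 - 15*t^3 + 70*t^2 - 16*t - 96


(1) = (n)*(n^2 - n - 6) = n*(n + 2)*(n - 3)
(2) = (u + 3)*(u^3 - 16*u) = u*(u + 3)*(u^2 - 16) = u*(u - 4)*(u + 3)*(u + 4)
(3) = (j + 2)*(j^3 - 3*j^2 - j + 3) = (j + 1)*(j + 2)*(j^2 - 4*j + 3) = (j - 1)*(j + 1)*(j + 2)*(j - 3)
(4) = (s)*(s^3 - 5*s^2 - 4*s + 20) = s*(s + 2)*(s^2 - 7*s + 10) = s*(s - 2)*(s + 2)*(s - 5)
(5) = (t - 4)*(t^4 - 15*t^2 + 10*t + 24) = (t - 4)*(t - 2)*(t^3 + 2*t^2 - 11*t - 12) = (t - 4)*(t - 3)*(t - 2)*(t^2 + 5*t + 4) = (t - 4)*(t - 3)*(t - 2)*(t + 1)*(t + 4)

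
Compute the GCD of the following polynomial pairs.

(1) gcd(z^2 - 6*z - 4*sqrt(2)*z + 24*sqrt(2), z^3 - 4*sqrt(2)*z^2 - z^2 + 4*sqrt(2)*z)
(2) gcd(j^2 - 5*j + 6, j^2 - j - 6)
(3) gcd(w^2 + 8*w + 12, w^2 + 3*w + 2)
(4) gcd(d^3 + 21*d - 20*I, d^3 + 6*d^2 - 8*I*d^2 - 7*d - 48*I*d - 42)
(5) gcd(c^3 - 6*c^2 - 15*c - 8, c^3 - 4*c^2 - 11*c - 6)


(1) = z - 4*sqrt(2)
(2) = gcd((j - 3)*(j - 2), (j - 3)*(j + 2)) = j - 3
(3) = w + 2
(4) = gcd((d - 4*I)*(d - I)*(d + 5*I), (d + 6)*(d - 7*I)*(d - I)) = d - I
(5) = c^2 + 2*c + 1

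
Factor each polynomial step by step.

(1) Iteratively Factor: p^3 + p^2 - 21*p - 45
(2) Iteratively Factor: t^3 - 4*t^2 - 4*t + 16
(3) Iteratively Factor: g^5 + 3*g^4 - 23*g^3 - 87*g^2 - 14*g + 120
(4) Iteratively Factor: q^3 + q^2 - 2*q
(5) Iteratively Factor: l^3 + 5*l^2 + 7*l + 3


(1) = (p - 5)*(p^2 + 6*p + 9) = (p - 5)*(p + 3)*(p + 3)
(2) = (t - 2)*(t^2 - 2*t - 8) = (t - 2)*(t + 2)*(t - 4)
(3) = (g + 3)*(g^4 - 23*g^2 - 18*g + 40) = (g - 1)*(g + 3)*(g^3 + g^2 - 22*g - 40) = (g - 5)*(g - 1)*(g + 3)*(g^2 + 6*g + 8) = (g - 5)*(g - 1)*(g + 3)*(g + 4)*(g + 2)
(4) = (q - 1)*(q^2 + 2*q) = (q - 1)*(q + 2)*(q)
(5) = (l + 3)*(l^2 + 2*l + 1) = (l + 1)*(l + 3)*(l + 1)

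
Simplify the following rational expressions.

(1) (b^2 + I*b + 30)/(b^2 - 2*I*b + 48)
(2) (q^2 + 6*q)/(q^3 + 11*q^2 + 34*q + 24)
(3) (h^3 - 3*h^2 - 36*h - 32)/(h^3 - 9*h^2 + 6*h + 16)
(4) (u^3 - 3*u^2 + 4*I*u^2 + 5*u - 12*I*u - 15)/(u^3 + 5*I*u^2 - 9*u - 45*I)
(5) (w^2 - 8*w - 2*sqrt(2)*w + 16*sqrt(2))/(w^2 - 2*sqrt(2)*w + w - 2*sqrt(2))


(1) = (b - 5*I)/(b - 8*I)
(2) = q/(q^2 + 5*q + 4)
(3) = (h + 4)/(h - 2)
(4) = (u - I)/(u + 3)
(5) = (w - 8)/(w + 1)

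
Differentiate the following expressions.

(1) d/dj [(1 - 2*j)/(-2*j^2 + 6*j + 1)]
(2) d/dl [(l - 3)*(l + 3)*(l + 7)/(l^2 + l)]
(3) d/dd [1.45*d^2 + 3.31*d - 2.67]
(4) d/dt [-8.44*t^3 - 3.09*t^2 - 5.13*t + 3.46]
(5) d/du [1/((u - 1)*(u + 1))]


(1) = 4*(-j^2 + j - 2)/(4*j^4 - 24*j^3 + 32*j^2 + 12*j + 1)
(2) = (l^4 + 2*l^3 + 16*l^2 + 126*l + 63)/(l^2*(l^2 + 2*l + 1))
(3) = 2.9*d + 3.31
(4) = -25.32*t^2 - 6.18*t - 5.13
(5) = -2*u/(u^4 - 2*u^2 + 1)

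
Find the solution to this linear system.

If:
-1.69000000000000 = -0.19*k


Then:
k = 8.89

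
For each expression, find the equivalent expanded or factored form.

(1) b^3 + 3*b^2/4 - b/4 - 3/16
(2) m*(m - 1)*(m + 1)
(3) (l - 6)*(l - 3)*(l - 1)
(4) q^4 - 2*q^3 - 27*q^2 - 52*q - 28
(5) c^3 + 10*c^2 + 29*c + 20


(1) = (b - 1/2)*(b + 1/2)*(b + 3/4)
(2) = m^3 - m
(3) = l^3 - 10*l^2 + 27*l - 18
(4) = (q - 7)*(q + 1)*(q + 2)^2
(5) = (c + 1)*(c + 4)*(c + 5)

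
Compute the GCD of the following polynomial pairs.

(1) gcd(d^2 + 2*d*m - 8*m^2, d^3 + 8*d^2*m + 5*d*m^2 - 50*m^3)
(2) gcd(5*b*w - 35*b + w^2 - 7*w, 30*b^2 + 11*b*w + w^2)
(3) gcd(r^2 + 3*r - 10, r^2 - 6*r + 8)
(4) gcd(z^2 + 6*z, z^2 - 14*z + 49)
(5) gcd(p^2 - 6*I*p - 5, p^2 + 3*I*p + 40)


(1) = gcd((d - 2*m)*(d + 4*m), (d - 2*m)*(d + 5*m)^2) = d - 2*m
(2) = 5*b + w
(3) = r - 2
(4) = 1
(5) = gcd((p - 5*I)*(p - I), (p - 5*I)*(p + 8*I)) = p - 5*I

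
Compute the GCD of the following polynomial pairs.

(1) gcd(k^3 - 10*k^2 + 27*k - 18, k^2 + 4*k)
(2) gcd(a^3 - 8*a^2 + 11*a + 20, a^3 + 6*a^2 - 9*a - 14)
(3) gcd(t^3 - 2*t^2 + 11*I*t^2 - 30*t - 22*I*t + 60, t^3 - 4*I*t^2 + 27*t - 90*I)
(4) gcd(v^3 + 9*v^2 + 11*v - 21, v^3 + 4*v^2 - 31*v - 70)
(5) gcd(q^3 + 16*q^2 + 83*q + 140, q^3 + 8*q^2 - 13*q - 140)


(1) = 1
(2) = gcd((a - 5)*(a - 4)*(a + 1), (a - 2)*(a + 1)*(a + 7)) = a + 1
(3) = gcd((t - 2)*(t + 5*I)*(t + 6*I), (t - 6*I)*(t - 3*I)*(t + 5*I)) = t + 5*I
(4) = v + 7
(5) = gcd((q + 4)*(q + 5)*(q + 7), (q - 4)*(q + 5)*(q + 7)) = q^2 + 12*q + 35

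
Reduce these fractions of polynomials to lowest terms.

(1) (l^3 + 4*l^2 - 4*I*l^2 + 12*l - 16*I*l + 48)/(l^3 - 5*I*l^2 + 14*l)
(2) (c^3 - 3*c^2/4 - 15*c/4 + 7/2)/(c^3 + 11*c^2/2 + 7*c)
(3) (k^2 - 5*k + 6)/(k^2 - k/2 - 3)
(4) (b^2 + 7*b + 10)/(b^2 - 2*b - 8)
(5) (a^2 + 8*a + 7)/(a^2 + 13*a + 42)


(1) = (l^2 + l*(4 - 6*I) - 24*I)/(l^2 - 7*I*l)
(2) = (4*c^2 - 11*c + 7)/(4*c^2 + 14*c)
(3) = (2*k - 6)/(2*k + 3)
(4) = (b + 5)/(b - 4)
(5) = (a + 1)/(a + 6)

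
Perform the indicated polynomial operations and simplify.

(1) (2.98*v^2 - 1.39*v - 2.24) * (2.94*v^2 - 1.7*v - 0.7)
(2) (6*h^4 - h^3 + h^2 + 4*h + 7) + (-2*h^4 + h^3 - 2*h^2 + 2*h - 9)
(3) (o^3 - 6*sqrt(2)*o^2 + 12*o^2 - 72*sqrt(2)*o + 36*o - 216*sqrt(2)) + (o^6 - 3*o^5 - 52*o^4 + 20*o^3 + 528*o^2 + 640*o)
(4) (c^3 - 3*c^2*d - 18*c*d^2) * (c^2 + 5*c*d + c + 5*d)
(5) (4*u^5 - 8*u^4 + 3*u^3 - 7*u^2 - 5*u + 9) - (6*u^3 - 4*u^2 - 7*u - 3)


(1) = 8.7612*v^4 - 9.1526*v^3 - 6.3086*v^2 + 4.781*v + 1.568
(2) = 4*h^4 - h^2 + 6*h - 2
(3) = o^6 - 3*o^5 - 52*o^4 + 21*o^3 - 6*sqrt(2)*o^2 + 540*o^2 - 72*sqrt(2)*o + 676*o - 216*sqrt(2)
(4) = c^5 + 2*c^4*d + c^4 - 33*c^3*d^2 + 2*c^3*d - 90*c^2*d^3 - 33*c^2*d^2 - 90*c*d^3
(5) = 4*u^5 - 8*u^4 - 3*u^3 - 3*u^2 + 2*u + 12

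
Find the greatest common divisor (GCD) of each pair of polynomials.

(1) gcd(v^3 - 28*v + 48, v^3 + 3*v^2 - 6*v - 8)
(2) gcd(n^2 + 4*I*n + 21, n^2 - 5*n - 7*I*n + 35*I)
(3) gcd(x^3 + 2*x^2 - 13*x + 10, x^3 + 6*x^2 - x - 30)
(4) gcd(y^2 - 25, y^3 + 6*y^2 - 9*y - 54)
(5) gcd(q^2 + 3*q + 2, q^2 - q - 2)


(1) = gcd((v - 4)*(v - 2)*(v + 6), (v - 2)*(v + 1)*(v + 4)) = v - 2
(2) = gcd((n - 3*I)*(n + 7*I), (n - 5)*(n - 7*I)) = 1
(3) = x^2 + 3*x - 10
(4) = gcd((y - 5)*(y + 5), (y - 3)*(y + 3)*(y + 6)) = 1
(5) = gcd((q + 1)*(q + 2), (q - 2)*(q + 1)) = q + 1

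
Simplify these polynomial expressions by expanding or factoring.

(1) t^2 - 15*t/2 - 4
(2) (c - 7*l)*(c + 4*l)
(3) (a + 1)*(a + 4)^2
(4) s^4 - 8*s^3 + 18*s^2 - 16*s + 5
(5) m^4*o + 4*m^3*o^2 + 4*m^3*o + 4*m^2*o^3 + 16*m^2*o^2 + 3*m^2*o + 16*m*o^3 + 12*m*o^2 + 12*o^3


(1) = (t - 8)*(t + 1/2)
(2) = c^2 - 3*c*l - 28*l^2
(3) = a^3 + 9*a^2 + 24*a + 16
(4) = (s - 5)*(s - 1)^3
(5) = (m + 3)*(m + 2*o)^2*(m*o + o)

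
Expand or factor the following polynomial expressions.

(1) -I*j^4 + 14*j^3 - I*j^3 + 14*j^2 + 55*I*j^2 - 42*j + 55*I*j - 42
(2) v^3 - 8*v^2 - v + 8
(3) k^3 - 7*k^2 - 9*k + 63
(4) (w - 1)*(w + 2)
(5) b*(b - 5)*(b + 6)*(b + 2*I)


(1) = (j + I)*(j + 6*I)*(j + 7*I)*(-I*j - I)
(2) = (v - 8)*(v - 1)*(v + 1)
(3) = (k - 7)*(k - 3)*(k + 3)
(4) = w^2 + w - 2
(5) = b^4 + b^3 + 2*I*b^3 - 30*b^2 + 2*I*b^2 - 60*I*b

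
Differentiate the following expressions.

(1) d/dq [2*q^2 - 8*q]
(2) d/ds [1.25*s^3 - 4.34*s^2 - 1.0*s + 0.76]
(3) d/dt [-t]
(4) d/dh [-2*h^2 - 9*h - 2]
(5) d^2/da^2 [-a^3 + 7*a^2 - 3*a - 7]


(1) = 4*q - 8
(2) = 3.75*s^2 - 8.68*s - 1.0
(3) = -1
(4) = -4*h - 9
(5) = 14 - 6*a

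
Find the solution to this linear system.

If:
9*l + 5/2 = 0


Then:
l = -5/18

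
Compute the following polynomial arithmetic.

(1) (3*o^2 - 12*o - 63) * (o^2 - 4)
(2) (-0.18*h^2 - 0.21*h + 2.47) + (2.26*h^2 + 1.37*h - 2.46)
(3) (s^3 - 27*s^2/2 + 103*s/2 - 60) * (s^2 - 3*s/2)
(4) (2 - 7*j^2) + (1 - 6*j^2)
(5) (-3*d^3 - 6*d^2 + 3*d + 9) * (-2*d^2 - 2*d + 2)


(1) = 3*o^4 - 12*o^3 - 75*o^2 + 48*o + 252
(2) = 2.08*h^2 + 1.16*h + 0.01
(3) = s^5 - 15*s^4 + 287*s^3/4 - 549*s^2/4 + 90*s
(4) = 3 - 13*j^2
(5) = 6*d^5 + 18*d^4 - 36*d^2 - 12*d + 18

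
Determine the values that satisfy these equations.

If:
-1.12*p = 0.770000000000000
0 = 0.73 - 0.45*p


Then:
No Solution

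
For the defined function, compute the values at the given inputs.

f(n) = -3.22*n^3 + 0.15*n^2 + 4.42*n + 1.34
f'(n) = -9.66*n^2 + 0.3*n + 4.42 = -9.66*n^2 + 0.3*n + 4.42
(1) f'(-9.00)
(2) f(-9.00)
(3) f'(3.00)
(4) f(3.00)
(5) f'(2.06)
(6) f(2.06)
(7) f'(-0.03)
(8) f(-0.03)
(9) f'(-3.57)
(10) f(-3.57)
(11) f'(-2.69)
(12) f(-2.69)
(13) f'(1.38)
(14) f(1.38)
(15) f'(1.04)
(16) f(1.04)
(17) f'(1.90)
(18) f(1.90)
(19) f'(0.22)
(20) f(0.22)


(1) = -780.74
(2) = 2321.09
(3) = -81.62
(4) = -70.99
(5) = -35.96
(6) = -17.07
(7) = 4.40
(8) = 1.21
(9) = -119.77
(10) = 133.98
(11) = -66.29
(12) = 53.21
(13) = -13.56
(14) = -0.74
(15) = -5.72
(16) = 2.48
(17) = -29.88
(18) = -11.81
(19) = 4.02
(20) = 2.29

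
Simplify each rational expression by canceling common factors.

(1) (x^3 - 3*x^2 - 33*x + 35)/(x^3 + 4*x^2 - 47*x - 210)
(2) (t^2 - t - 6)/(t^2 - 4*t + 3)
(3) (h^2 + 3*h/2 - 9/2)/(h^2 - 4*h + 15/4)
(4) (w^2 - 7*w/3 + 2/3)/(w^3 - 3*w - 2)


(1) = (x - 1)/(x + 6)
(2) = (t + 2)/(t - 1)
(3) = (2*h + 6)/(2*h - 5)
(4) = (3*w - 1)/(3*w^2 + 6*w + 3)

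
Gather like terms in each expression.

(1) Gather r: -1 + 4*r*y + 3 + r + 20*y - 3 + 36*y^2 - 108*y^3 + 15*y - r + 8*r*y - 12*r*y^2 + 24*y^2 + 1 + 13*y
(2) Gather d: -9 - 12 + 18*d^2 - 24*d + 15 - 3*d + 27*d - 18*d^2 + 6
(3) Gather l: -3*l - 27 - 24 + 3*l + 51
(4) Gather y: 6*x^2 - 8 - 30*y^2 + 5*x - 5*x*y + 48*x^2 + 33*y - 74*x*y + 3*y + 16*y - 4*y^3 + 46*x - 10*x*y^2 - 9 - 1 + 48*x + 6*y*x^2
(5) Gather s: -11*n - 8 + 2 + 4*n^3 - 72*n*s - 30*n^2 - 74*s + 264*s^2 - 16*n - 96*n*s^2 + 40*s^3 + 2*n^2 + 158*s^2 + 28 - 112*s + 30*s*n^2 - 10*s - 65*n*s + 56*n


(1) = r*(-12*y^2 + 12*y) - 108*y^3 + 60*y^2 + 48*y
(2) = 0
(3) = 0
(4) = 54*x^2 + 99*x - 4*y^3 + y^2*(-10*x - 30) + y*(6*x^2 - 79*x + 52) - 18
(5) = 4*n^3 - 28*n^2 + 29*n + 40*s^3 + s^2*(422 - 96*n) + s*(30*n^2 - 137*n - 196) + 22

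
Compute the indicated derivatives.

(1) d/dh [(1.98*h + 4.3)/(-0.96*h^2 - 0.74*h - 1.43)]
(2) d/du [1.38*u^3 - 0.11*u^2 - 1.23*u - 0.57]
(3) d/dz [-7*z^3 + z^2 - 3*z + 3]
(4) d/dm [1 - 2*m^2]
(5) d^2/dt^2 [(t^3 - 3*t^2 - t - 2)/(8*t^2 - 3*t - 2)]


(1) = (1.9008*h^2 + 8.256*h + 0.3506)/(0.9216*h^4 + 1.4208*h^3 + 3.2932*h^2 + 2.1164*h + 2.0449)
(2) = 4.14*u^2 - 0.22*u - 1.23
(3) = -21*z^2 + 2*z - 3
(4) = -4*m
(5) = 2*(-111*t^3 - 510*t^2 + 108*t - 56)/(512*t^6 - 576*t^5 - 168*t^4 + 261*t^3 + 42*t^2 - 36*t - 8)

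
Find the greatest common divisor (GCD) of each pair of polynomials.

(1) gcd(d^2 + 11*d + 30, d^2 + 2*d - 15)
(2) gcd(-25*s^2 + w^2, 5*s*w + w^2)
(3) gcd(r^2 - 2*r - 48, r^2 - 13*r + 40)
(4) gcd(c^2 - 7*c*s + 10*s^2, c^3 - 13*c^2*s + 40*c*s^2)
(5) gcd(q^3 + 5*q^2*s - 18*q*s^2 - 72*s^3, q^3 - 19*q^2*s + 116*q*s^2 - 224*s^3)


(1) = d + 5
(2) = gcd((-5*s + w)*(5*s + w), w*(5*s + w)) = 5*s + w
(3) = r - 8
(4) = -c + 5*s
(5) = q - 4*s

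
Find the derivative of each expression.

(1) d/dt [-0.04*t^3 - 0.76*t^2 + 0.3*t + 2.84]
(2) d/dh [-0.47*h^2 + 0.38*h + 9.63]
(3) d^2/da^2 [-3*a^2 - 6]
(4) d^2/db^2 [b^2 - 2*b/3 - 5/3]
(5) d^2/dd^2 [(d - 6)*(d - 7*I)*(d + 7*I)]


(1) = -0.12*t^2 - 1.52*t + 0.3
(2) = 0.38 - 0.94*h
(3) = -6
(4) = 2
(5) = 6*d - 12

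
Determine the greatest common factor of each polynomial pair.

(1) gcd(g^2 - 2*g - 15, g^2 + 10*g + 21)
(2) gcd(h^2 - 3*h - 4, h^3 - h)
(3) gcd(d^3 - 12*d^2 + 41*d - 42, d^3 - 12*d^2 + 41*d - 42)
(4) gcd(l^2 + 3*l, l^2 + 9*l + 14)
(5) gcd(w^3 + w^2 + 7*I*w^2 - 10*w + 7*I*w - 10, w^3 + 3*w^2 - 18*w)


(1) = g + 3
(2) = gcd((h - 4)*(h + 1), h*(h - 1)*(h + 1)) = h + 1
(3) = gcd((d - 7)*(d - 3)*(d - 2), (d - 7)*(d - 3)*(d - 2)) = d^3 - 12*d^2 + 41*d - 42
(4) = 1
(5) = 1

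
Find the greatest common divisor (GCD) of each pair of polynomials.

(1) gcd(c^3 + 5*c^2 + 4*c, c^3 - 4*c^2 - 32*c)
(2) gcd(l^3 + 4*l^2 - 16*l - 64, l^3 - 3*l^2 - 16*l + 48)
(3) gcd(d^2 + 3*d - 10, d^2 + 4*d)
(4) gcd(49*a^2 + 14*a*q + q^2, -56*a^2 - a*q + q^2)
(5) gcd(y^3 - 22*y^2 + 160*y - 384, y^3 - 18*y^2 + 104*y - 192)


(1) = c^2 + 4*c
(2) = l^2 - 16
(3) = gcd((d - 2)*(d + 5), d*(d + 4)) = 1
(4) = gcd((7*a + q)^2, (-8*a + q)*(7*a + q)) = 7*a + q
(5) = y^2 - 14*y + 48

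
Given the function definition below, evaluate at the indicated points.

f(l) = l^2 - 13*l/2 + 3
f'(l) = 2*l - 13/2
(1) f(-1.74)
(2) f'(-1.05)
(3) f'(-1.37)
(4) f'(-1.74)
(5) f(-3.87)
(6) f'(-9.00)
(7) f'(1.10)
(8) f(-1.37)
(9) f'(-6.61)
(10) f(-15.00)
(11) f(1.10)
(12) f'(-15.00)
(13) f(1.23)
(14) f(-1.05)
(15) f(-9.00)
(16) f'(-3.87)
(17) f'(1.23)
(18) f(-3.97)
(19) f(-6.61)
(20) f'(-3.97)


(1) = 17.34
(2) = -8.60
(3) = -9.24
(4) = -9.98
(5) = 43.13
(6) = -24.50
(7) = -4.30
(8) = 13.78
(9) = -19.72
(10) = 325.50
(11) = -2.94
(12) = -36.50
(13) = -3.48
(14) = 10.93
(15) = 142.50
(16) = -14.24
(17) = -4.04
(18) = 44.57
(19) = 89.66
(20) = -14.44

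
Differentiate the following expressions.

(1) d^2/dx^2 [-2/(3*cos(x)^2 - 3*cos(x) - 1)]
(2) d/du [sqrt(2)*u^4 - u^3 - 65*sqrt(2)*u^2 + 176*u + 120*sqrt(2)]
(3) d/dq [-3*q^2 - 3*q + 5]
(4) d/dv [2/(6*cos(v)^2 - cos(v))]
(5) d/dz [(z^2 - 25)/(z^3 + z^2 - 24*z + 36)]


(1) = 6*(-12*sin(x)^4 + 13*sin(x)^2 - 41*cos(x)/4 + 9*cos(3*x)/4 + 7)/(3*sin(x)^2 + 3*cos(x) - 2)^3
(2) = 4*sqrt(2)*u^3 - 3*u^2 - 130*sqrt(2)*u + 176
(3) = -6*q - 3
(4) = 2*(-sin(v)/cos(v)^2 + 12*tan(v))/(6*cos(v) - 1)^2
(5) = (-z^4 + 51*z^2 + 122*z - 600)/(z^6 + 2*z^5 - 47*z^4 + 24*z^3 + 648*z^2 - 1728*z + 1296)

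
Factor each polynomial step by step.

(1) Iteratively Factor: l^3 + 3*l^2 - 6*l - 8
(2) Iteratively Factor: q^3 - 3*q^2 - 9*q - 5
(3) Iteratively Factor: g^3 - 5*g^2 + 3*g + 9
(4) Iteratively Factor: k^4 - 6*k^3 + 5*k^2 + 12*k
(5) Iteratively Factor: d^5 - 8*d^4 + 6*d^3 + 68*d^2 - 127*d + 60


(1) = (l + 1)*(l^2 + 2*l - 8) = (l + 1)*(l + 4)*(l - 2)
(2) = (q + 1)*(q^2 - 4*q - 5) = (q + 1)^2*(q - 5)
(3) = (g - 3)*(g^2 - 2*g - 3) = (g - 3)*(g + 1)*(g - 3)
(4) = (k)*(k^3 - 6*k^2 + 5*k + 12) = k*(k - 3)*(k^2 - 3*k - 4) = k*(k - 3)*(k + 1)*(k - 4)
(5) = (d - 4)*(d^4 - 4*d^3 - 10*d^2 + 28*d - 15) = (d - 4)*(d - 1)*(d^3 - 3*d^2 - 13*d + 15) = (d - 4)*(d - 1)*(d + 3)*(d^2 - 6*d + 5) = (d - 4)*(d - 1)^2*(d + 3)*(d - 5)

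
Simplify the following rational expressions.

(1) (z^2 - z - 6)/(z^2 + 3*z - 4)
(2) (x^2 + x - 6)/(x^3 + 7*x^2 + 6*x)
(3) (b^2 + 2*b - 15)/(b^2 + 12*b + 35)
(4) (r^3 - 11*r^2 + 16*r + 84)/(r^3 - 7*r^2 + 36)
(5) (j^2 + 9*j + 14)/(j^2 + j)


(1) = (z^2 - z - 6)/(z^2 + 3*z - 4)
(2) = (x^2 + x - 6)/(x^3 + 7*x^2 + 6*x)
(3) = (b - 3)/(b + 7)
(4) = (r - 7)/(r - 3)
(5) = (j^2 + 9*j + 14)/(j^2 + j)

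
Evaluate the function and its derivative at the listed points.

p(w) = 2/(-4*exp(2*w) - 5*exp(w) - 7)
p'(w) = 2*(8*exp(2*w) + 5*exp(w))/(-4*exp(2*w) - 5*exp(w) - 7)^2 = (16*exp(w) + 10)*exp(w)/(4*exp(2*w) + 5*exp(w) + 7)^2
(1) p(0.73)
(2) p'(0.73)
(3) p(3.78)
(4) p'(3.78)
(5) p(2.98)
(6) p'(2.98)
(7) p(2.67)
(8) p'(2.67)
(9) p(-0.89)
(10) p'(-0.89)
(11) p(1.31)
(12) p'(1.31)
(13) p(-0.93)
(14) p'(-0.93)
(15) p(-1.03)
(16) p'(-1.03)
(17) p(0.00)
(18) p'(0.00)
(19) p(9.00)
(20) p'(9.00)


(1) = -0.06
(2) = 0.07
(3) = -0.00
(4) = 0.00
(5) = -0.00
(6) = 0.00
(7) = -0.00
(8) = 0.00
(9) = -0.21
(10) = 0.07
(11) = -0.02
(12) = 0.04
(13) = -0.21
(14) = 0.07
(15) = -0.22
(16) = 0.06
(17) = -0.12
(18) = 0.10
(19) = -0.00
(20) = 0.00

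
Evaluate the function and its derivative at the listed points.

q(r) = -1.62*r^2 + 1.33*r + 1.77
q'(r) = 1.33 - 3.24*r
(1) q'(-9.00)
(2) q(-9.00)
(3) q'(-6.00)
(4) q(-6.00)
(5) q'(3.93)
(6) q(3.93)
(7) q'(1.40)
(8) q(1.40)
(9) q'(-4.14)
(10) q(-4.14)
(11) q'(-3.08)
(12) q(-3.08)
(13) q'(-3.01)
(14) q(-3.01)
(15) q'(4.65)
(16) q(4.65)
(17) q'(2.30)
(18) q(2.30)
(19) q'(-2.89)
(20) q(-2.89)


(1) = 30.49
(2) = -141.42
(3) = 20.77
(4) = -64.53
(5) = -11.40
(6) = -18.02
(7) = -3.21
(8) = 0.46
(9) = 14.74
(10) = -31.50
(11) = 11.31
(12) = -17.69
(13) = 11.08
(14) = -16.91
(15) = -13.74
(16) = -27.07
(17) = -6.12
(18) = -3.74
(19) = 10.69
(20) = -15.60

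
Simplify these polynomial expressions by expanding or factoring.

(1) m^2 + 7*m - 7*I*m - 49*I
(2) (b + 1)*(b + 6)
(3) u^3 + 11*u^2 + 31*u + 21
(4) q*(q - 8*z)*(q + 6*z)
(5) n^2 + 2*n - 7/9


(1) = (m + 7)*(m - 7*I)
(2) = b^2 + 7*b + 6
(3) = (u + 1)*(u + 3)*(u + 7)
(4) = q^3 - 2*q^2*z - 48*q*z^2
(5) = (n - 1/3)*(n + 7/3)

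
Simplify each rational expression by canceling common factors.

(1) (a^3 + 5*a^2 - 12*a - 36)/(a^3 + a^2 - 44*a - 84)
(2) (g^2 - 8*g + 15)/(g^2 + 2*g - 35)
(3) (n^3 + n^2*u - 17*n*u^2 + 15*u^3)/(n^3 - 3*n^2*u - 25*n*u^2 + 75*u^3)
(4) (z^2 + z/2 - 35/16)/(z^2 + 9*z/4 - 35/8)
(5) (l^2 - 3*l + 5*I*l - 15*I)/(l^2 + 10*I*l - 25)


(1) = (a - 3)/(a - 7)
(2) = (g - 3)/(g + 7)
(3) = (-n + u)/(-n + 5*u)
(4) = (4*z + 7)/(4*z + 14)
(5) = (l - 3)/(l + 5*I)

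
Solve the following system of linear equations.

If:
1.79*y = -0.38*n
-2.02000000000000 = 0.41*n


Then:
n = -4.93
y = 1.05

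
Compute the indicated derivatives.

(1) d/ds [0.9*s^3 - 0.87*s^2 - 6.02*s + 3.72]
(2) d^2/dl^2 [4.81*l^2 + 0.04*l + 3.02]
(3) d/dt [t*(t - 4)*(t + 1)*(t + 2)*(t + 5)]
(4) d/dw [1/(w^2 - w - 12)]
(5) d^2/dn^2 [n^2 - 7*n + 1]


(1) = 2.7*s^2 - 1.74*s - 6.02
(2) = 9.62000000000000
(3) = 5*t^4 + 16*t^3 - 45*t^2 - 116*t - 40
(4) = (1 - 2*w)/(-w^2 + w + 12)^2
(5) = 2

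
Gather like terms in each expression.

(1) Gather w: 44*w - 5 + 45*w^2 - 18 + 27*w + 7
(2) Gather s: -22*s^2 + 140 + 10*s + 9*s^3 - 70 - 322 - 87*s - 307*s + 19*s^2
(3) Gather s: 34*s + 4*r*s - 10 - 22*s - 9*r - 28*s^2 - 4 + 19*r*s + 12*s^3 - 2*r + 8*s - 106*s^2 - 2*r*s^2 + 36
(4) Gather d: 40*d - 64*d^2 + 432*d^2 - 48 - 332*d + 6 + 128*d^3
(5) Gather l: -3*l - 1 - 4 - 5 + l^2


(1) = 45*w^2 + 71*w - 16
(2) = 9*s^3 - 3*s^2 - 384*s - 252
(3) = -11*r + 12*s^3 + s^2*(-2*r - 134) + s*(23*r + 20) + 22
(4) = 128*d^3 + 368*d^2 - 292*d - 42
(5) = l^2 - 3*l - 10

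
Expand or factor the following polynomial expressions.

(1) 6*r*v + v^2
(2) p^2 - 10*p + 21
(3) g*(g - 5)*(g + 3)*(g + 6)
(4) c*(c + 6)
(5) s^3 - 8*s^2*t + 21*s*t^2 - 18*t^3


(1) = v*(6*r + v)
(2) = (p - 7)*(p - 3)
(3) = g^4 + 4*g^3 - 27*g^2 - 90*g
(4) = c^2 + 6*c
(5) = (s - 3*t)^2*(s - 2*t)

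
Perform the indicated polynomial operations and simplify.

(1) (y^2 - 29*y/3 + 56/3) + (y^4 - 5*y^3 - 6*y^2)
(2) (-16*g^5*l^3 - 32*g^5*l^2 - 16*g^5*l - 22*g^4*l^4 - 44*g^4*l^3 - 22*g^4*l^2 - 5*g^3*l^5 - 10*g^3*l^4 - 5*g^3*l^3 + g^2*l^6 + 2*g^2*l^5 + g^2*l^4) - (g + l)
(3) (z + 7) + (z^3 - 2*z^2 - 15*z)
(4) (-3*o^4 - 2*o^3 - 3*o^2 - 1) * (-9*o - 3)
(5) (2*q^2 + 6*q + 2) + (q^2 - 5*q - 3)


(1) = y^4 - 5*y^3 - 5*y^2 - 29*y/3 + 56/3
(2) = -16*g^5*l^3 - 32*g^5*l^2 - 16*g^5*l - 22*g^4*l^4 - 44*g^4*l^3 - 22*g^4*l^2 - 5*g^3*l^5 - 10*g^3*l^4 - 5*g^3*l^3 + g^2*l^6 + 2*g^2*l^5 + g^2*l^4 - g - l
(3) = z^3 - 2*z^2 - 14*z + 7
(4) = 27*o^5 + 27*o^4 + 33*o^3 + 9*o^2 + 9*o + 3
(5) = 3*q^2 + q - 1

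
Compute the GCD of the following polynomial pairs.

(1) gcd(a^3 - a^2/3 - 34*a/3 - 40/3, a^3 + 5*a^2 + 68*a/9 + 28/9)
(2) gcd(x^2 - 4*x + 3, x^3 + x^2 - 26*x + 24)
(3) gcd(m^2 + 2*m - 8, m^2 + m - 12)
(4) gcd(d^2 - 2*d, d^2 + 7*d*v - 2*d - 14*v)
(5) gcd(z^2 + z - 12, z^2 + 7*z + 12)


(1) = gcd((a - 4)*(a + 5/3)*(a + 2), (a + 2/3)*(a + 2)*(a + 7/3)) = a + 2
(2) = gcd((x - 3)*(x - 1), (x - 4)*(x - 1)*(x + 6)) = x - 1
(3) = m + 4
(4) = gcd(d*(d - 2), (d - 2)*(d + 7*v)) = d - 2
(5) = gcd((z - 3)*(z + 4), (z + 3)*(z + 4)) = z + 4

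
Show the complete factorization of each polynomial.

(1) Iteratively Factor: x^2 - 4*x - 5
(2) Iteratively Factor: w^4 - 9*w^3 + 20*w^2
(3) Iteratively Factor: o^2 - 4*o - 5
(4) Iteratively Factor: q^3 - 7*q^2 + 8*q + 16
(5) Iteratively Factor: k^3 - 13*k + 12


(1) = (x - 5)*(x + 1)
(2) = (w - 5)*(w^3 - 4*w^2) = (w - 5)*(w - 4)*(w^2) = w*(w - 5)*(w - 4)*(w)
(3) = (o + 1)*(o - 5)
(4) = (q - 4)*(q^2 - 3*q - 4) = (q - 4)*(q + 1)*(q - 4)
(5) = (k + 4)*(k^2 - 4*k + 3) = (k - 1)*(k + 4)*(k - 3)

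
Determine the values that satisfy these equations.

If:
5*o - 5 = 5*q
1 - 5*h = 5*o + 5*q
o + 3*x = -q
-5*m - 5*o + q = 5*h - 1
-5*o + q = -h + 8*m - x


Then:
h = -14/305
m = -138/305
o = 38/61
q = -23/61
x = -5/61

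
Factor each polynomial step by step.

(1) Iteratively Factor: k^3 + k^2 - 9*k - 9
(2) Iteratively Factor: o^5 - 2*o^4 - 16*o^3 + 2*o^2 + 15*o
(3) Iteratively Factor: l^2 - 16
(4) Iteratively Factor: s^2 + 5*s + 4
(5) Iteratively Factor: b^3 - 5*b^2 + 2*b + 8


(1) = (k - 3)*(k^2 + 4*k + 3) = (k - 3)*(k + 1)*(k + 3)
(2) = (o + 1)*(o^4 - 3*o^3 - 13*o^2 + 15*o) = (o + 1)*(o + 3)*(o^3 - 6*o^2 + 5*o) = (o - 5)*(o + 1)*(o + 3)*(o^2 - o) = (o - 5)*(o - 1)*(o + 1)*(o + 3)*(o)
(3) = (l - 4)*(l + 4)
(4) = (s + 1)*(s + 4)
(5) = (b - 2)*(b^2 - 3*b - 4) = (b - 4)*(b - 2)*(b + 1)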